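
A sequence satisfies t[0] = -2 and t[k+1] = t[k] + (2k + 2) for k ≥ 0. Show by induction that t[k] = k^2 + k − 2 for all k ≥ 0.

Base case: t[0] = -2, and 0^2 + 0 − 2 = -2.
Assume t[j] = j^2 + j − 2.
Then t[j+1] = t[j] + (2j + 2) = (j^2 + j − 2) + (2j + 2) = j^2 + 3j,
and (j+1)^2 + (j+1) − 2 = j^2 + 3j.
By induction, t[k] = k^2 + k − 2 for all k ≥ 0.

t[k] = k^2 + k − 2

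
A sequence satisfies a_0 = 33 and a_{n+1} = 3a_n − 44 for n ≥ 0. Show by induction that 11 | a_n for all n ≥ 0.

Base case: a_0 = 33 = 11·3, so 11 | a_0.
Assume 11 | a_r, so a_r = 11t for some integer t.
Then a_{r+1} = 3a_r − 44 = 3·(11t) − 44 = 11(3t − 4), so 11 | a_{r+1}.
This completes the inductive step, so 11 | a_n for all n ≥ 0.

11 | a_n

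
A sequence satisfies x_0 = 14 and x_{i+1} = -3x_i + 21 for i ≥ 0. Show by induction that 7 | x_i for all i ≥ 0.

Base case: x_0 = 14 = 7·2, so 7 | x_0.
Assume 7 | x_k, so x_k = 7t for some integer t.
Then x_{k+1} = -3x_k + 21 = -3·(7t) + 21 = 7(-3t + 3), so 7 | x_{k+1}.
So the property holds for k+1, and by induction 7 | x_i for all i ≥ 0.

7 | x_i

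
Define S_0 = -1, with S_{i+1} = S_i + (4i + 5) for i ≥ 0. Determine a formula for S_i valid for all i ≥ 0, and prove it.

Claim: S_i = 2i^2 + 3i − 1.

Base case: S_0 = -1, and 2·0^2 + 3·0 − 1 = -1.
Assume S_j = 2j^2 + 3j − 1.
Then S_{j+1} = S_j + (4j + 5) = (2j^2 + 3j − 1) + (4j + 5) = 2j^2 + 7j + 4,
and 2·(j+1)^2 + 3·(j+1) − 1 = 2j^2 + 7j + 4.
This completes the inductive step, so S_i = 2i^2 + 3i − 1 for all i ≥ 0.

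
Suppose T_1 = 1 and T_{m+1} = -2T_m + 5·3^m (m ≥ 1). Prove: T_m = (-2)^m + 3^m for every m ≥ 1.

Base case: T_1 = 1, and (-2)^1 + 3^1 = -2 + 3 = 1.
Assume T_k = (-2)^k + 3^k for some k ≥ 1.
Then T_{k+1} = -2T_k + 5·3^k = -2·((-2)^k + 3^k) + 5·3^k = (-2)^{k+1} − 2·3^k + 5·3^k = (-2)^{k+1} + 3·3^k = (-2)^{k+1} + 3^{k+1}.
By induction, T_m = (-2)^m + 3^m for all m ≥ 1.

T_m = (-2)^m + 3^m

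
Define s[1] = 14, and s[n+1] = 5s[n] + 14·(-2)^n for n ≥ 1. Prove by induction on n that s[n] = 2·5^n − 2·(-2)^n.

Base case: s[1] = 14, and 2·5^1 − 2·(-2)^1 = 10 + 4 = 14.
Assume s[k] = 2·5^k − 2·(-2)^k for some k ≥ 1.
Then s[k+1] = 5s[k] + 14·(-2)^k = 5·(2·5^k − 2·(-2)^k) + 14·(-2)^k = 2·5^{k+1} − 10·(-2)^k + 14·(-2)^k = 2·5^{k+1} + 4·(-2)^k = 2·5^{k+1} − 2·(-2)^{k+1}.
By induction, s[n] = 2·5^n − 2·(-2)^n for all n ≥ 1.

s[n] = 2·5^n − 2·(-2)^n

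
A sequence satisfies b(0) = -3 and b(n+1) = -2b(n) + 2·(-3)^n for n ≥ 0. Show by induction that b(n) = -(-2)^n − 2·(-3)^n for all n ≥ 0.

Base case: b(0) = -3, and -(-2)^0 − 2·(-3)^0 = -1 − 2 = -3.
Assume b(m) = -(-2)^m − 2·(-3)^m for some m ≥ 0.
Then b(m+1) = -2b(m) + 2·(-3)^m = -2·(-(-2)^m − 2·(-3)^m) + 2·(-3)^m = -(-2)^{m+1} + 4·(-3)^m + 2·(-3)^m = -(-2)^{m+1} + 6·(-3)^m = -(-2)^{m+1} − 2·(-3)^{m+1}.
By induction, b(n) = -(-2)^n − 2·(-3)^n for all n ≥ 0.

b(n) = -(-2)^n − 2·(-3)^n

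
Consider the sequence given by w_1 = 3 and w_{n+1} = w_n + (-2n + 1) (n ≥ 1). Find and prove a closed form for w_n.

Claim: w_n = -n^2 + 2n + 2.

Base case: w_1 = 3, and -1^2 + 2·1 + 2 = 3.
Assume w_m = -m^2 + 2m + 2.
Then w_{m+1} = w_m + (-2m + 1) = (-m^2 + 2m + 2) + (-2m + 1) = -m^2 + 3,
and -(m+1)^2 + 2·(m+1) + 2 = -m^2 + 3.
Hence w_n = -n^2 + 2n + 2 for every n ≥ 1, by induction.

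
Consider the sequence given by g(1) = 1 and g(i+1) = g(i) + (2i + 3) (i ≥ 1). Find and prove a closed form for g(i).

Claim: g(i) = i^2 + 2i − 2.

Base case: g(1) = 1, and 1^2 + 2·1 − 2 = 1.
Assume g(j) = j^2 + 2j − 2.
Then g(j+1) = g(j) + (2j + 3) = (j^2 + 2j − 2) + (2j + 3) = j^2 + 4j + 1,
and (j+1)^2 + 2·(j+1) − 2 = j^2 + 4j + 1.
By induction, g(i) = i^2 + 2i − 2 for all i ≥ 1.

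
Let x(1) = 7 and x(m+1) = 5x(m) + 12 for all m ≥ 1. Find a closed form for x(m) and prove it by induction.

Claim: x(m) = 2·5^m − 3.

Base case: x(1) = 7, and 2·5^1 − 3 = 10 − 3 = 7.
Assume x(r) = 2·5^r − 3 for some r ≥ 1.
Then x(r+1) = 5x(r) + 12 = 5·(2·5^r − 3) + 12 = 10·5^r − 15 + 12 = 2·5^{r+1} − 3.
Hence x(m) = 2·5^m − 3 for every m ≥ 1, by induction.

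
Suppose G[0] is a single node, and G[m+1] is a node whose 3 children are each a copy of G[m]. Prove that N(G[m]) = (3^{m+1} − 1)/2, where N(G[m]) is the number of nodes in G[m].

Base case: N(G[0]) = 1, and (3^{0+1} − 1)/2 = 1.
Assume N(G[k]) = (3^{k+1} − 1)/2.
Then N(G[k+1]) = 1 + 3N(G[k]) = 1 + 3·(3^{k+1} − 1)/2 = 1 + (3^{k+2} − 3)/2 = (2 + 3^{k+2} − 3)/2 = (3^{k+2} − 1)/2.
This completes the inductive step, so N(G[m]) = (3^{m+1} − 1)/2 for all m ≥ 0.

N(G[m]) = (3^{m+1} − 1)/2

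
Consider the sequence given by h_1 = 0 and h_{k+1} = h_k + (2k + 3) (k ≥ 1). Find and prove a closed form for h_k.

Claim: h_k = k^2 + 2k − 3.

Base case: h_1 = 0, and 1^2 + 2·1 − 3 = 0.
Assume h_m = m^2 + 2m − 3.
Then h_{m+1} = h_m + (2m + 3) = (m^2 + 2m − 3) + (2m + 3) = m^2 + 4m,
and (m+1)^2 + 2·(m+1) − 3 = m^2 + 4m.
By induction, h_k = k^2 + 2k − 3 for all k ≥ 1.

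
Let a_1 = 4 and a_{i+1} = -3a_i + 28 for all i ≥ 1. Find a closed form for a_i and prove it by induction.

Claim: a_i = (-3)^i + 7.

Base case: a_1 = 4, and (-3)^1 + 7 = -3 + 7 = 4.
Assume a_m = (-3)^m + 7 for some m ≥ 1.
Then a_{m+1} = -3a_m + 28 = -3·((-3)^m + 7) + 28 = -3·(-3)^m − 21 + 28 = (-3)^{m+1} + 7.
So the formula holds for m+1, and by induction a_i = (-3)^i + 7 for all i ≥ 1.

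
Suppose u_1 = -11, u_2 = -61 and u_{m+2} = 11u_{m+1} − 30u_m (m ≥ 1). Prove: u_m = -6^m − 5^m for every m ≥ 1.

Base cases: u_1 = -11 and -6^1 − 5^1 = -11; u_2 = -61 and -6^2 − 5^2 = -61.
Assume u_i = -6^i − 5^i for all 1 ≤ i ≤ j, where j ≥ 2.
Then u_{j+1} = 11u_j − 30u_{j−1} = 11·(-6^j − 5^j) − 30·(-6^{j−1} − 5^{j−1}) = -(11·6 − 30)6^{j−1} − (11·5 − 30)5^{j−1} = -36·6^{j−1} − 25·5^{j−1} = -6^{j+1} − 5^{j+1}.
So the formula holds for j+1, and by strong induction u_m = -6^m − 5^m for all m ≥ 1.

u_m = -6^m − 5^m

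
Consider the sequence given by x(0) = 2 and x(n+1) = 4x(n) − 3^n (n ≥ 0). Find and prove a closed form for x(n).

Claim: x(n) = 4^n + 3^n.

Base case: x(0) = 2, and 4^0 + 3^0 = 1 + 1 = 2.
Assume x(m) = 4^m + 3^m for some m ≥ 0.
Then x(m+1) = 4x(m) − 3^m = 4·(4^m + 3^m) − 3^m = 4^{m+1} + 4·3^m − 3^m = 4^{m+1} + 3·3^m = 4^{m+1} + 3^{m+1}.
Hence x(n) = 4^n + 3^n for every n ≥ 0, by induction.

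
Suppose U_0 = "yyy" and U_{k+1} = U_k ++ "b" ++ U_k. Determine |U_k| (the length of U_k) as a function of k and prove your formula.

Claim: |U_k| = 2^{k+2} − 1.

Base case: |U_0| = 3, and 2^{0+2} − 1 = 3.
Assume |U_m| = 2^{m+2} − 1.
Then |U_{m+1}| = |U_m| + 1 + |U_m| = 2|U_m| + 1 = 2(2^{m+2} − 1) + 1 = 2^{m+3} − 2 + 1 = 2^{m+3} − 1.
Hence |U_k| = 2^{k+2} − 1 for every k ≥ 0, by induction.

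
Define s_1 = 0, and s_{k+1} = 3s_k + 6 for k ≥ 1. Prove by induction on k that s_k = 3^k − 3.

Base case: s_1 = 0, and 3^1 − 3 = 3 − 3 = 0.
Assume s_r = 3^r − 3 for some r ≥ 1.
Then s_{r+1} = 3s_r + 6 = 3·(3^r − 3) + 6 = 3^{r+1} − 9 + 6 = 3^{r+1} − 3.
This completes the inductive step, so s_k = 3^k − 3 for all k ≥ 1.

s_k = 3^k − 3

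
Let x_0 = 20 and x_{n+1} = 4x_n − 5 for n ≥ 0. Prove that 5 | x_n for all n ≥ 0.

Base case: x_0 = 20 = 5·4, so 5 | x_0.
Assume 5 | x_k, so x_k = 5t for some integer t.
Then x_{k+1} = 4x_k − 5 = 4·(5t) − 5 = 5(4t − 1), so 5 | x_{k+1}.
So the property holds for k+1, and by induction 5 | x_n for all n ≥ 0.

5 | x_n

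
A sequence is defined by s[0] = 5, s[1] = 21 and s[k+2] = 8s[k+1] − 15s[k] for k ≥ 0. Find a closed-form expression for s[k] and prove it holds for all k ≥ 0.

Claim: s[k] = 3·5^k + 2·3^k.

Base cases: s[0] = 5 and 3·5^0 + 2·3^0 = 5; s[1] = 21 and 3·5^1 + 2·3^1 = 21.
Assume s[i] = 3·5^i + 2·3^i for all 0 ≤ i ≤ j, where j ≥ 1.
Then s[j+1] = 8s[j] − 15s[j−1] = 8·(3·5^j + 2·3^j) − 15·(3·5^{j−1} + 2·3^{j−1}) = 3·(8·5 − 15)5^{j−1} + 2·(8·3 − 15)3^{j−1} = 75·5^{j−1} + 18·3^{j−1} = 3·5^{j+1} + 2·3^{j+1}.
So the formula holds for j+1, and by strong induction s[k] = 3·5^k + 2·3^k for all k ≥ 0.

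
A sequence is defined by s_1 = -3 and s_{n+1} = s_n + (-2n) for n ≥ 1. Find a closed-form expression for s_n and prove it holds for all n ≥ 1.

Claim: s_n = -n^2 + n − 3.

Base case: s_1 = -3, and -1^2 + 1 − 3 = -3.
Assume s_k = -k^2 + k − 3.
Then s_{k+1} = s_k + (-2k) = (-k^2 + k − 3) + (-2k) = -k^2 − k − 3,
and -(k+1)^2 + (k+1) − 3 = -k^2 − k − 3.
This completes the inductive step, so s_n = -n^2 + n − 3 for all n ≥ 1.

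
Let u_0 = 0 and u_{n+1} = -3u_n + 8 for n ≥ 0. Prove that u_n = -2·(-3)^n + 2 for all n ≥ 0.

Base case: u_0 = 0, and -2·(-3)^0 + 2 = -2 + 2 = 0.
Assume u_j = -2·(-3)^j + 2 for some j ≥ 0.
Then u_{j+1} = -3u_j + 8 = -3·(-2·(-3)^j + 2) + 8 = 6·(-3)^j − 6 + 8 = -2·(-3)^{j+1} + 2.
So the formula holds for j+1, and by induction u_n = -2·(-3)^n + 2 for all n ≥ 0.

u_n = -2·(-3)^n + 2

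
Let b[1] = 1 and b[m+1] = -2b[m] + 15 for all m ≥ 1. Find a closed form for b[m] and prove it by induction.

Claim: b[m] = 2·(-2)^m + 5.

Base case: b[1] = 1, and 2·(-2)^1 + 5 = -4 + 5 = 1.
Assume b[k] = 2·(-2)^k + 5 for some k ≥ 1.
Then b[k+1] = -2b[k] + 15 = -2·(2·(-2)^k + 5) + 15 = -4·(-2)^k − 10 + 15 = 2·(-2)^{k+1} + 5.
This completes the inductive step, so b[m] = 2·(-2)^m + 5 for all m ≥ 1.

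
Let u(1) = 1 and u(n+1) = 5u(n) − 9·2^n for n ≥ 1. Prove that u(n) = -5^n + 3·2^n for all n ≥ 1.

Base case: u(1) = 1, and -5^1 + 3·2^1 = -5 + 6 = 1.
Assume u(j) = -5^j + 3·2^j for some j ≥ 1.
Then u(j+1) = 5u(j) − 9·2^j = 5·(-5^j + 3·2^j) − 9·2^j = -5^{j+1} + 15·2^j − 9·2^j = -5^{j+1} + 6·2^j = -5^{j+1} + 3·2^{j+1}.
So the formula holds for j+1, and by induction u(n) = -5^n + 3·2^n for all n ≥ 1.

u(n) = -5^n + 3·2^n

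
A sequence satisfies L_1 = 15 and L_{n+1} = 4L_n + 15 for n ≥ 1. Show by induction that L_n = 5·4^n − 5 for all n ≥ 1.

Base case: L_1 = 15, and 5·4^1 − 5 = 20 − 5 = 15.
Assume L_m = 5·4^m − 5 for some m ≥ 1.
Then L_{m+1} = 4L_m + 15 = 4·(5·4^m − 5) + 15 = 20·4^m − 20 + 15 = 5·4^{m+1} − 5.
Hence L_n = 5·4^n − 5 for every n ≥ 1, by induction.

L_n = 5·4^n − 5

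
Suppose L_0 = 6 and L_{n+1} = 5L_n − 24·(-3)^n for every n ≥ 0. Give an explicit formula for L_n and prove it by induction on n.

Claim: L_n = 3·5^n + 3·(-3)^n.

Base case: L_0 = 6, and 3·5^0 + 3·(-3)^0 = 3 + 3 = 6.
Assume L_k = 3·5^k + 3·(-3)^k for some k ≥ 0.
Then L_{k+1} = 5L_k − 24·(-3)^k = 5·(3·5^k + 3·(-3)^k) − 24·(-3)^k = 3·5^{k+1} + 15·(-3)^k − 24·(-3)^k = 3·5^{k+1} − 9·(-3)^k = 3·5^{k+1} + 3·(-3)^{k+1}.
This completes the inductive step, so L_n = 3·5^n + 3·(-3)^n for all n ≥ 0.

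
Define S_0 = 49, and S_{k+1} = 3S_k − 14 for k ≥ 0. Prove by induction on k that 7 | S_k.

Base case: S_0 = 49 = 7·7, so 7 | S_0.
Assume 7 | S_m, so S_m = 7t for some integer t.
Then S_{m+1} = 3S_m − 14 = 3·(7t) − 14 = 7(3t − 2), so 7 | S_{m+1}.
This completes the inductive step, so 7 | S_k for all k ≥ 0.

7 | S_k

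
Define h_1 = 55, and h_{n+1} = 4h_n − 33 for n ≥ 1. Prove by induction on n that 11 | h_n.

Base case: h_1 = 55 = 11·5, so 11 | h_1.
Assume 11 | h_k, so h_k = 11t for some integer t.
Then h_{k+1} = 4h_k − 33 = 4·(11t) − 33 = 11(4t − 3), so 11 | h_{k+1}.
Hence 11 | h_n for every n ≥ 1, by induction.

11 | h_n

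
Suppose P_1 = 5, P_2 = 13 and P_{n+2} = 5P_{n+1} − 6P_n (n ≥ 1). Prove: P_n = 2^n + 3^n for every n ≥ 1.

Base cases: P_1 = 5 and 2^1 + 3^1 = 5; P_2 = 13 and 2^2 + 3^2 = 13.
Assume P_j = 2^j + 3^j for all 1 ≤ j ≤ r, where r ≥ 2.
Then P_{r+1} = 5P_r − 6P_{r−1} = 5·(2^r + 3^r) − 6·(2^{r−1} + 3^{r−1}) = (5·2 − 6)2^{r−1} + (5·3 − 6)3^{r−1} = 4·2^{r−1} + 9·3^{r−1} = 2^{r+1} + 3^{r+1}.
So the formula holds for r+1, and by strong induction P_n = 2^n + 3^n for all n ≥ 1.

P_n = 2^n + 3^n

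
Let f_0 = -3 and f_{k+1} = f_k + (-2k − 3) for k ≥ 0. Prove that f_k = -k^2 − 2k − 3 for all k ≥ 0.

Base case: f_0 = -3, and -0^2 − 2·0 − 3 = -3.
Assume f_j = -j^2 − 2j − 3.
Then f_{j+1} = f_j + (-2j − 3) = (-j^2 − 2j − 3) + (-2j − 3) = -j^2 − 4j − 6,
and -(j+1)^2 − 2·(j+1) − 3 = -j^2 − 4j − 6.
This completes the inductive step, so f_k = -k^2 − 2k − 3 for all k ≥ 0.

f_k = -k^2 − 2k − 3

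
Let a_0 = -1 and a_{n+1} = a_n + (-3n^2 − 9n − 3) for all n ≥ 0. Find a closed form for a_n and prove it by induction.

Claim: a_n = -n^3 − 3n^2 + n − 1.

Base case: a_0 = -1, and -0^3 − 3·0^2 + 0 − 1 = -1.
Assume a_r = -r^3 − 3r^2 + r − 1.
Then a_{r+1} = a_r + (-3r^2 − 9r − 3) = (-r^3 − 3r^2 + r − 1) + (-3r^2 − 9r − 3) = -r^3 − 6r^2 − 8r − 4,
and -(r+1)^3 − 3·(r+1)^2 + (r+1) − 1 = -r^3 − 6r^2 − 8r − 4.
Hence a_n = -n^3 − 3n^2 + n − 1 for every n ≥ 0, by induction.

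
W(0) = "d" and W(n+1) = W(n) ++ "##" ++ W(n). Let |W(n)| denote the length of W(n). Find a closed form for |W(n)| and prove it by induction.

Claim: |W(n)| = 3·2^n − 2.

Base case: |W(0)| = 1, and 3·2^0 − 2 = 1.
Assume |W(j)| = 3·2^j − 2.
Then |W(j+1)| = |W(j)| + 2 + |W(j)| = 2|W(j)| + 2 = 2(3·2^j − 2) + 2 = 3·2^{j+1} − 4 + 2 = 3·2^{j+1} − 2.
This completes the inductive step, so |W(n)| = 3·2^n − 2 for all n ≥ 0.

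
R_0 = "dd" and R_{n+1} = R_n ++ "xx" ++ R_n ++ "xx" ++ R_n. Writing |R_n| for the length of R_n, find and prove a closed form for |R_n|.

Claim: |R_n| = 4·3^n − 2.

Base case: |R_0| = 2, and 4·3^0 − 2 = 2.
Assume |R_r| = 4·3^r − 2.
Then |R_{r+1}| = 3|R_r| + 4 = 3(4·3^r − 2) + 4 = 4·3^{r+1} − 6 + 4 = 4·3^{r+1} − 2.
So the formula holds for r+1, and by induction |R_n| = 4·3^n − 2 for all n ≥ 0.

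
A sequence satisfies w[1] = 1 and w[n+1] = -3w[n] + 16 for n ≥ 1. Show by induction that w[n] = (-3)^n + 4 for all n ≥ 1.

Base case: w[1] = 1, and (-3)^1 + 4 = -3 + 4 = 1.
Assume w[j] = (-3)^j + 4 for some j ≥ 1.
Then w[j+1] = -3w[j] + 16 = -3·((-3)^j + 4) + 16 = -3·(-3)^j − 12 + 16 = (-3)^{j+1} + 4.
This completes the inductive step, so w[n] = (-3)^n + 4 for all n ≥ 1.

w[n] = (-3)^n + 4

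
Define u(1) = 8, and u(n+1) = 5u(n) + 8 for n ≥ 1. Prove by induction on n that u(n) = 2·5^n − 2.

Base case: u(1) = 8, and 2·5^1 − 2 = 10 − 2 = 8.
Assume u(j) = 2·5^j − 2 for some j ≥ 1.
Then u(j+1) = 5u(j) + 8 = 5·(2·5^j − 2) + 8 = 10·5^j − 10 + 8 = 2·5^{j+1} − 2.
Hence u(n) = 2·5^n − 2 for every n ≥ 1, by induction.

u(n) = 2·5^n − 2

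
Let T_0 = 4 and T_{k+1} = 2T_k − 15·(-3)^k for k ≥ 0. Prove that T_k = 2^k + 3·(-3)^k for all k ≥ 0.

Base case: T_0 = 4, and 2^0 + 3·(-3)^0 = 1 + 3 = 4.
Assume T_r = 2^r + 3·(-3)^r for some r ≥ 0.
Then T_{r+1} = 2T_r − 15·(-3)^r = 2·(2^r + 3·(-3)^r) − 15·(-3)^r = 2^{r+1} + 6·(-3)^r − 15·(-3)^r = 2^{r+1} − 9·(-3)^r = 2^{r+1} + 3·(-3)^{r+1}.
By induction, T_k = 2^k + 3·(-3)^k for all k ≥ 0.

T_k = 2^k + 3·(-3)^k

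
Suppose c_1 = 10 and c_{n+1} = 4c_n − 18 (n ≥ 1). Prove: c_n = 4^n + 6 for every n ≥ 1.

Base case: c_1 = 10, and 4^1 + 6 = 4 + 6 = 10.
Assume c_k = 4^k + 6 for some k ≥ 1.
Then c_{k+1} = 4c_k − 18 = 4·(4^k + 6) − 18 = 4^{k+1} + 24 − 18 = 4^{k+1} + 6.
This completes the inductive step, so c_n = 4^n + 6 for all n ≥ 1.

c_n = 4^n + 6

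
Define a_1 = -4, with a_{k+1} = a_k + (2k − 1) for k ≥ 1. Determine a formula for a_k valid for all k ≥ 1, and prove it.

Claim: a_k = k^2 − 2k − 3.

Base case: a_1 = -4, and 1^2 − 2·1 − 3 = -4.
Assume a_j = j^2 − 2j − 3.
Then a_{j+1} = a_j + (2j − 1) = (j^2 − 2j − 3) + (2j − 1) = j^2 − 4,
and (j+1)^2 − 2·(j+1) − 3 = j^2 − 4.
Hence a_k = k^2 − 2k − 3 for every k ≥ 1, by induction.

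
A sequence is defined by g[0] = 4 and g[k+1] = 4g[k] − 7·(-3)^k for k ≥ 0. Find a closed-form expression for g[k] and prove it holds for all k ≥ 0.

Claim: g[k] = 3·4^k + (-3)^k.

Base case: g[0] = 4, and 3·4^0 + (-3)^0 = 3 + 1 = 4.
Assume g[m] = 3·4^m + (-3)^m for some m ≥ 0.
Then g[m+1] = 4g[m] − 7·(-3)^m = 4·(3·4^m + (-3)^m) − 7·(-3)^m = 3·4^{m+1} + 4·(-3)^m − 7·(-3)^m = 3·4^{m+1} − 3·(-3)^m = 3·4^{m+1} + (-3)^{m+1}.
This completes the inductive step, so g[k] = 3·4^k + (-3)^k for all k ≥ 0.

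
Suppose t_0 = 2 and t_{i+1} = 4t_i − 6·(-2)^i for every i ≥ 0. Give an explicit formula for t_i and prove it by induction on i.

Claim: t_i = 4^i + (-2)^i.

Base case: t_0 = 2, and 4^0 + (-2)^0 = 1 + 1 = 2.
Assume t_j = 4^j + (-2)^j for some j ≥ 0.
Then t_{j+1} = 4t_j − 6·(-2)^j = 4·(4^j + (-2)^j) − 6·(-2)^j = 4^{j+1} + 4·(-2)^j − 6·(-2)^j = 4^{j+1} − 2·(-2)^j = 4^{j+1} + (-2)^{j+1}.
By induction, t_i = 4^i + (-2)^i for all i ≥ 0.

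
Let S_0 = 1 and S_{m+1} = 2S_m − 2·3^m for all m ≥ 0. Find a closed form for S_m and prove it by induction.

Claim: S_m = 3·2^m − 2·3^m.

Base case: S_0 = 1, and 3·2^0 − 2·3^0 = 3 − 2 = 1.
Assume S_k = 3·2^k − 2·3^k for some k ≥ 0.
Then S_{k+1} = 2S_k − 2·3^k = 2·(3·2^k − 2·3^k) − 2·3^k = 3·2^{k+1} − 4·3^k − 2·3^k = 3·2^{k+1} − 6·3^k = 3·2^{k+1} − 2·3^{k+1}.
This completes the inductive step, so S_m = 3·2^m − 2·3^m for all m ≥ 0.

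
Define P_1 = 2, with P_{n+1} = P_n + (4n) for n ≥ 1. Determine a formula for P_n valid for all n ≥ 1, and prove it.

Claim: P_n = 2n^2 − 2n + 2.

Base case: P_1 = 2, and 2·1^2 − 2·1 + 2 = 2.
Assume P_k = 2k^2 − 2k + 2.
Then P_{k+1} = P_k + (4k) = (2k^2 − 2k + 2) + (4k) = 2k^2 + 2k + 2,
and 2·(k+1)^2 − 2·(k+1) + 2 = 2k^2 + 2k + 2.
By induction, P_n = 2n^2 − 2n + 2 for all n ≥ 1.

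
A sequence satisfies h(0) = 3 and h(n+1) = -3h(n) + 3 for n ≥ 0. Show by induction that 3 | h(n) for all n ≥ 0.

Base case: h(0) = 3 = 3·1, so 3 | h(0).
Assume 3 | h(m), so h(m) = 3t for some integer t.
Then h(m+1) = -3h(m) + 3 = -3·(3t) + 3 = 3(-3t + 1), so 3 | h(m+1).
This completes the inductive step, so 3 | h(n) for all n ≥ 0.

3 | h(n)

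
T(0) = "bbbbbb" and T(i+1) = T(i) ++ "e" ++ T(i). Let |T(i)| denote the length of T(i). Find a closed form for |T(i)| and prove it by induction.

Claim: |T(i)| = 7·2^i − 1.

Base case: |T(0)| = 6, and 7·2^0 − 1 = 6.
Assume |T(j)| = 7·2^j − 1.
Then |T(j+1)| = |T(j)| + 1 + |T(j)| = 2|T(j)| + 1 = 2(7·2^j − 1) + 1 = 7·2^{j+1} − 2 + 1 = 7·2^{j+1} − 1.
So the formula holds for j+1, and by induction |T(i)| = 7·2^i − 1 for all i ≥ 0.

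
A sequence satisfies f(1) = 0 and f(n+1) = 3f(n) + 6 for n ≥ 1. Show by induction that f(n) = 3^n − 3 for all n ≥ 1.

Base case: f(1) = 0, and 3^1 − 3 = 3 − 3 = 0.
Assume f(j) = 3^j − 3 for some j ≥ 1.
Then f(j+1) = 3f(j) + 6 = 3·(3^j − 3) + 6 = 3^{j+1} − 9 + 6 = 3^{j+1} − 3.
This completes the inductive step, so f(n) = 3^n − 3 for all n ≥ 1.

f(n) = 3^n − 3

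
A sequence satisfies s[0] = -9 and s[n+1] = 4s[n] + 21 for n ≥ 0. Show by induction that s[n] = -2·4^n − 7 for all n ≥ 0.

Base case: s[0] = -9, and -2·4^0 − 7 = -2 − 7 = -9.
Assume s[r] = -2·4^r − 7 for some r ≥ 0.
Then s[r+1] = 4s[r] + 21 = 4·(-2·4^r − 7) + 21 = -8·4^r − 28 + 21 = -2·4^{r+1} − 7.
This completes the inductive step, so s[n] = -2·4^n − 7 for all n ≥ 0.

s[n] = -2·4^n − 7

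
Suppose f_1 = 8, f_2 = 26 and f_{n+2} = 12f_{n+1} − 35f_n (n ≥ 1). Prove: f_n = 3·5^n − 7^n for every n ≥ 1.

Base cases: f_1 = 8 and 3·5^1 − 7^1 = 8; f_2 = 26 and 3·5^2 − 7^2 = 26.
Assume f_i = 3·5^i − 7^i for all 1 ≤ i ≤ j, where j ≥ 2.
Then f_{j+1} = 12f_j − 35f_{j−1} = 12·(3·5^j − 7^j) − 35·(3·5^{j−1} − 7^{j−1}) = 3·(12·5 − 35)5^{j−1} − (12·7 − 35)7^{j−1} = 75·5^{j−1} − 49·7^{j−1} = 3·5^{j+1} − 7^{j+1}.
This completes the inductive step, so f_n = 3·5^n − 7^n for all n ≥ 1.

f_n = 3·5^n − 7^n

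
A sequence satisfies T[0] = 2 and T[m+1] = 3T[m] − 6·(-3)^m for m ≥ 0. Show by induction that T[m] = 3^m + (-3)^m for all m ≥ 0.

Base case: T[0] = 2, and 3^0 + (-3)^0 = 1 + 1 = 2.
Assume T[r] = 3^r + (-3)^r for some r ≥ 0.
Then T[r+1] = 3T[r] − 6·(-3)^r = 3·(3^r + (-3)^r) − 6·(-3)^r = 3^{r+1} + 3·(-3)^r − 6·(-3)^r = 3^{r+1} − 3·(-3)^r = 3^{r+1} + (-3)^{r+1}.
Hence T[m] = 3^m + (-3)^m for every m ≥ 0, by induction.

T[m] = 3^m + (-3)^m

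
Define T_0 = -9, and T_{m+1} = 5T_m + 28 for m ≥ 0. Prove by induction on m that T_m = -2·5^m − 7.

Base case: T_0 = -9, and -2·5^0 − 7 = -2 − 7 = -9.
Assume T_k = -2·5^k − 7 for some k ≥ 0.
Then T_{k+1} = 5T_k + 28 = 5·(-2·5^k − 7) + 28 = -10·5^k − 35 + 28 = -2·5^{k+1} − 7.
So the formula holds for k+1, and by induction T_m = -2·5^m − 7 for all m ≥ 0.

T_m = -2·5^m − 7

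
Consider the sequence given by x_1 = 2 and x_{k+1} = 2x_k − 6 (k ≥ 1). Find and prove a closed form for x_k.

Claim: x_k = -2^{k+1} + 6.

Base case: x_1 = 2, and -2^{1+1} + 6 = -4 + 6 = 2.
Assume x_m = -2^{m+1} + 6 for some m ≥ 1.
Then x_{m+1} = 2x_m − 6 = 2·(-2^{m+1} + 6) − 6 = -2^{m+2} + 12 − 6 = -2^{m+2} + 6.
By induction, x_k = -2^{k+1} + 6 for all k ≥ 1.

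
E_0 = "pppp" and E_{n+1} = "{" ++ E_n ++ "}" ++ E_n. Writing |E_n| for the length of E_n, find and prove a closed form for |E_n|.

Claim: |E_n| = 6·2^n − 2.

Base case: |E_0| = 4, and 6·2^0 − 2 = 4.
Assume |E_r| = 6·2^r − 2.
Then |E_{r+1}| = 1 + |E_r| + 1 + |E_r| = 2|E_r| + 2 = 2(6·2^r − 2) + 2 = 6·2^{r+1} − 4 + 2 = 6·2^{r+1} − 2.
So the formula holds for r+1, and by induction |E_n| = 6·2^n − 2 for all n ≥ 0.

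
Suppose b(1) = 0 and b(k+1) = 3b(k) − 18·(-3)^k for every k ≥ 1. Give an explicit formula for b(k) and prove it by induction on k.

Claim: b(k) = 3·3^k + 3·(-3)^k.

Base case: b(1) = 0, and 3·3^1 + 3·(-3)^1 = 9 − 9 = 0.
Assume b(r) = 3·3^r + 3·(-3)^r for some r ≥ 1.
Then b(r+1) = 3b(r) − 18·(-3)^r = 3·(3·3^r + 3·(-3)^r) − 18·(-3)^r = 3·3^{r+1} + 9·(-3)^r − 18·(-3)^r = 3·3^{r+1} − 9·(-3)^r = 3·3^{r+1} + 3·(-3)^{r+1}.
Hence b(k) = 3·3^k + 3·(-3)^k for every k ≥ 1, by induction.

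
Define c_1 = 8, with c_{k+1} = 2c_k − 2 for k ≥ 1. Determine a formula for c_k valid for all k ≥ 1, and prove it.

Claim: c_k = 3·2^k + 2.

Base case: c_1 = 8, and 3·2^1 + 2 = 6 + 2 = 8.
Assume c_m = 3·2^m + 2 for some m ≥ 1.
Then c_{m+1} = 2c_m − 2 = 2·(3·2^m + 2) − 2 = 6·2^m + 4 − 2 = 3·2^{m+1} + 2.
This completes the inductive step, so c_k = 3·2^k + 2 for all k ≥ 1.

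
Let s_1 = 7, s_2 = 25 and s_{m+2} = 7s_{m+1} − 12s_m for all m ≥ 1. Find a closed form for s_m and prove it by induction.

Claim: s_m = 4^m + 3^m.

Base cases: s_1 = 7 and 4^1 + 3^1 = 7; s_2 = 25 and 4^2 + 3^2 = 25.
Assume s_i = 4^i + 3^i for all 1 ≤ i ≤ j, where j ≥ 2.
Then s_{j+1} = 7s_j − 12s_{j−1} = 7·(4^j + 3^j) − 12·(4^{j−1} + 3^{j−1}) = (7·4 − 12)4^{j−1} + (7·3 − 12)3^{j−1} = 16·4^{j−1} + 9·3^{j−1} = 4^{j+1} + 3^{j+1}.
This completes the inductive step, so s_m = 4^m + 3^m for all m ≥ 1.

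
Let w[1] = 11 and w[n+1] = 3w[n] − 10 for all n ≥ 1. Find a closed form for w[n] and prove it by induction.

Claim: w[n] = 2·3^n + 5.

Base case: w[1] = 11, and 2·3^1 + 5 = 6 + 5 = 11.
Assume w[r] = 2·3^r + 5 for some r ≥ 1.
Then w[r+1] = 3w[r] − 10 = 3·(2·3^r + 5) − 10 = 6·3^r + 15 − 10 = 2·3^{r+1} + 5.
Hence w[n] = 2·3^n + 5 for every n ≥ 1, by induction.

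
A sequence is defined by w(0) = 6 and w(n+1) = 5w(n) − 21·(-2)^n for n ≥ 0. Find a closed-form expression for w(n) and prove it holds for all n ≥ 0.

Claim: w(n) = 3·5^n + 3·(-2)^n.

Base case: w(0) = 6, and 3·5^0 + 3·(-2)^0 = 3 + 3 = 6.
Assume w(j) = 3·5^j + 3·(-2)^j for some j ≥ 0.
Then w(j+1) = 5w(j) − 21·(-2)^j = 5·(3·5^j + 3·(-2)^j) − 21·(-2)^j = 3·5^{j+1} + 15·(-2)^j − 21·(-2)^j = 3·5^{j+1} − 6·(-2)^j = 3·5^{j+1} + 3·(-2)^{j+1}.
This completes the inductive step, so w(n) = 3·5^n + 3·(-2)^n for all n ≥ 0.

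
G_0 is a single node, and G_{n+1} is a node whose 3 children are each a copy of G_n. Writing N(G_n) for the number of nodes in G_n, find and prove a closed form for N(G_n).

Claim: N(G_n) = (3^{n+1} − 1)/2.

Base case: N(G_0) = 1, and (3^{0+1} − 1)/2 = 1.
Assume N(G_j) = (3^{j+1} − 1)/2.
Then N(G_{j+1}) = 1 + 3N(G_j) = 1 + 3·(3^{j+1} − 1)/2 = 1 + (3^{j+2} − 3)/2 = (2 + 3^{j+2} − 3)/2 = (3^{j+2} − 1)/2.
Hence N(G_n) = (3^{n+1} − 1)/2 for every n ≥ 0, by induction.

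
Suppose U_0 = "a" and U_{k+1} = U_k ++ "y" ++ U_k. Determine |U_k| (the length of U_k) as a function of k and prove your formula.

Claim: |U_k| = 2^{k+1} − 1.

Base case: |U_0| = 1, and 2^{0+1} − 1 = 1.
Assume |U_m| = 2^{m+1} − 1.
Then |U_{m+1}| = |U_m| + 1 + |U_m| = 2|U_m| + 1 = 2(2^{m+1} − 1) + 1 = 2^{m+2} − 2 + 1 = 2^{m+2} − 1.
Hence |U_k| = 2^{k+1} − 1 for every k ≥ 0, by induction.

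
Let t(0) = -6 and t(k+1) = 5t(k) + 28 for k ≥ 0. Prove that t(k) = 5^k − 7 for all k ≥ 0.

Base case: t(0) = -6, and 5^0 − 7 = 1 − 7 = -6.
Assume t(m) = 5^m − 7 for some m ≥ 0.
Then t(m+1) = 5t(m) + 28 = 5·(5^m − 7) + 28 = 5^{m+1} − 35 + 28 = 5^{m+1} − 7.
Hence t(k) = 5^k − 7 for every k ≥ 0, by induction.

t(k) = 5^k − 7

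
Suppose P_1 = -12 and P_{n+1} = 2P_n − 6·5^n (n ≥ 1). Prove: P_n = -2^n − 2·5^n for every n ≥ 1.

Base case: P_1 = -12, and -2^1 − 2·5^1 = -2 − 10 = -12.
Assume P_k = -2^k − 2·5^k for some k ≥ 1.
Then P_{k+1} = 2P_k − 6·5^k = 2·(-2^k − 2·5^k) − 6·5^k = -2^{k+1} − 4·5^k − 6·5^k = -2^{k+1} − 10·5^k = -2^{k+1} − 2·5^{k+1}.
So the formula holds for k+1, and by induction P_n = -2^n − 2·5^n for all n ≥ 1.

P_n = -2^n − 2·5^n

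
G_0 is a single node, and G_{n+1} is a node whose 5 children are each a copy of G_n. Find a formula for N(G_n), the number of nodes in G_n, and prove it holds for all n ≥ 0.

Claim: N(G_n) = (5^{n+1} − 1)/4.

Base case: N(G_0) = 1, and (5^{0+1} − 1)/4 = 1.
Assume N(G_r) = (5^{r+1} − 1)/4.
Then N(G_{r+1}) = 1 + 5N(G_r) = 1 + 5·(5^{r+1} − 1)/4 = 1 + (5^{r+2} − 5)/4 = (4 + 5^{r+2} − 5)/4 = (5^{r+2} − 1)/4.
So the formula holds for r+1, and by induction N(G_n) = (5^{n+1} − 1)/4 for all n ≥ 0.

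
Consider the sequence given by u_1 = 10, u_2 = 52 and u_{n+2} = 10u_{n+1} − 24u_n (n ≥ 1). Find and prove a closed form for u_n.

Claim: u_n = 4^n + 6^n.

Base cases: u_1 = 10 and 4^1 + 6^1 = 10; u_2 = 52 and 4^2 + 6^2 = 52.
Assume u_j = 4^j + 6^j for all 1 ≤ j ≤ m, where m ≥ 2.
Then u_{m+1} = 10u_m − 24u_{m−1} = 10·(4^m + 6^m) − 24·(4^{m−1} + 6^{m−1}) = (10·4 − 24)4^{m−1} + (10·6 − 24)6^{m−1} = 16·4^{m−1} + 36·6^{m−1} = 4^{m+1} + 6^{m+1}.
This completes the inductive step, so u_n = 4^n + 6^n for all n ≥ 1.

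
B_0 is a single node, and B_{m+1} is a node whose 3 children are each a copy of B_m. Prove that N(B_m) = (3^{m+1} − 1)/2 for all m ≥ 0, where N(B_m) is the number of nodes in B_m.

Base case: N(B_0) = 1, and (3^{0+1} − 1)/2 = 1.
Assume N(B_k) = (3^{k+1} − 1)/2.
Then N(B_{k+1}) = 1 + 3N(B_k) = 1 + 3·(3^{k+1} − 1)/2 = 1 + (3^{k+2} − 3)/2 = (2 + 3^{k+2} − 3)/2 = (3^{k+2} − 1)/2.
By induction, N(B_m) = (3^{m+1} − 1)/2 for all m ≥ 0.

N(B_m) = (3^{m+1} − 1)/2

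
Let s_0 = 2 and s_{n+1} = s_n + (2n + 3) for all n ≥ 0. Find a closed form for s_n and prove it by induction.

Claim: s_n = n^2 + 2n + 2.

Base case: s_0 = 2, and 0^2 + 2·0 + 2 = 2.
Assume s_j = j^2 + 2j + 2.
Then s_{j+1} = s_j + (2j + 3) = (j^2 + 2j + 2) + (2j + 3) = j^2 + 4j + 5,
and (j+1)^2 + 2·(j+1) + 2 = j^2 + 4j + 5.
By induction, s_n = n^2 + 2n + 2 for all n ≥ 0.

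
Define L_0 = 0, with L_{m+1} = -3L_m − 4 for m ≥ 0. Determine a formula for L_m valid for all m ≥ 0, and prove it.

Claim: L_m = (-3)^m − 1.

Base case: L_0 = 0, and (-3)^0 − 1 = 1 − 1 = 0.
Assume L_r = (-3)^r − 1 for some r ≥ 0.
Then L_{r+1} = -3L_r − 4 = -3·((-3)^r − 1) − 4 = -3·(-3)^r + 3 − 4 = (-3)^{r+1} − 1.
This completes the inductive step, so L_m = (-3)^m − 1 for all m ≥ 0.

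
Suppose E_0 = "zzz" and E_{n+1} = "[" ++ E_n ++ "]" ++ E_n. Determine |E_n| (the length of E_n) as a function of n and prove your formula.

Claim: |E_n| = 5·2^n − 2.

Base case: |E_0| = 3, and 5·2^0 − 2 = 3.
Assume |E_k| = 5·2^k − 2.
Then |E_{k+1}| = 1 + |E_k| + 1 + |E_k| = 2|E_k| + 2 = 2(5·2^k − 2) + 2 = 5·2^{k+1} − 4 + 2 = 5·2^{k+1} − 2.
So the formula holds for k+1, and by induction |E_n| = 5·2^n − 2 for all n ≥ 0.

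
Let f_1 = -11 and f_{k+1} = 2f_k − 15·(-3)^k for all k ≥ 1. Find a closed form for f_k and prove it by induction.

Claim: f_k = -2^k + 3·(-3)^k.

Base case: f_1 = -11, and -2^1 + 3·(-3)^1 = -2 − 9 = -11.
Assume f_j = -2^j + 3·(-3)^j for some j ≥ 1.
Then f_{j+1} = 2f_j − 15·(-3)^j = 2·(-2^j + 3·(-3)^j) − 15·(-3)^j = -2^{j+1} + 6·(-3)^j − 15·(-3)^j = -2^{j+1} − 9·(-3)^j = -2^{j+1} + 3·(-3)^{j+1}.
So the formula holds for j+1, and by induction f_k = -2^k + 3·(-3)^k for all k ≥ 1.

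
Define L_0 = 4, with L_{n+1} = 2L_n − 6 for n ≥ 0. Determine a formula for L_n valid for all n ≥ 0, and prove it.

Claim: L_n = -2^{n+1} + 6.

Base case: L_0 = 4, and -2^{0+1} + 6 = -2 + 6 = 4.
Assume L_r = -2^{r+1} + 6 for some r ≥ 0.
Then L_{r+1} = 2L_r − 6 = 2·(-2^{r+1} + 6) − 6 = -2^{r+2} + 12 − 6 = -2^{r+2} + 6.
This completes the inductive step, so L_n = -2^{n+1} + 6 for all n ≥ 0.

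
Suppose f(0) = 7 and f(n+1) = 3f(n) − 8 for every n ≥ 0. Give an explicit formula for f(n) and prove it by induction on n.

Claim: f(n) = 3^{n+1} + 4.

Base case: f(0) = 7, and 3^{0+1} + 4 = 3 + 4 = 7.
Assume f(j) = 3^{j+1} + 4 for some j ≥ 0.
Then f(j+1) = 3f(j) − 8 = 3·(3^{j+1} + 4) − 8 = 3^{j+2} + 12 − 8 = 3^{j+2} + 4.
This completes the inductive step, so f(n) = 3^{n+1} + 4 for all n ≥ 0.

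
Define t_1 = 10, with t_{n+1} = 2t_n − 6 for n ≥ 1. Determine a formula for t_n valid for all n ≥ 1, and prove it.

Claim: t_n = 2^{n+1} + 6.

Base case: t_1 = 10, and 2^{1+1} + 6 = 4 + 6 = 10.
Assume t_j = 2^{j+1} + 6 for some j ≥ 1.
Then t_{j+1} = 2t_j − 6 = 2·(2^{j+1} + 6) − 6 = 2^{j+2} + 12 − 6 = 2^{j+2} + 6.
This completes the inductive step, so t_n = 2^{n+1} + 6 for all n ≥ 1.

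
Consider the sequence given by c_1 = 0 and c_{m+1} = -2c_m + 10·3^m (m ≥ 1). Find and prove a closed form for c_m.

Claim: c_m = 3·(-2)^m + 2·3^m.

Base case: c_1 = 0, and 3·(-2)^1 + 2·3^1 = -6 + 6 = 0.
Assume c_j = 3·(-2)^j + 2·3^j for some j ≥ 1.
Then c_{j+1} = -2c_j + 10·3^j = -2·(3·(-2)^j + 2·3^j) + 10·3^j = 3·(-2)^{j+1} − 4·3^j + 10·3^j = 3·(-2)^{j+1} + 6·3^j = 3·(-2)^{j+1} + 2·3^{j+1}.
By induction, c_m = 3·(-2)^m + 2·3^m for all m ≥ 1.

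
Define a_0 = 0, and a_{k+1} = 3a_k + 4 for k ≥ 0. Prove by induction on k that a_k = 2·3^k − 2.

Base case: a_0 = 0, and 2·3^0 − 2 = 2 − 2 = 0.
Assume a_m = 2·3^m − 2 for some m ≥ 0.
Then a_{m+1} = 3a_m + 4 = 3·(2·3^m − 2) + 4 = 6·3^m − 6 + 4 = 2·3^{m+1} − 2.
By induction, a_k = 2·3^k − 2 for all k ≥ 0.

a_k = 2·3^k − 2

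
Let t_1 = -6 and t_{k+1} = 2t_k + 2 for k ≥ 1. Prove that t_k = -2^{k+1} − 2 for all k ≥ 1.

Base case: t_1 = -6, and -2^{1+1} − 2 = -4 − 2 = -6.
Assume t_r = -2^{r+1} − 2 for some r ≥ 1.
Then t_{r+1} = 2t_r + 2 = 2·(-2^{r+1} − 2) + 2 = -2^{r+2} − 4 + 2 = -2^{r+2} − 2.
So the formula holds for r+1, and by induction t_k = -2^{k+1} − 2 for all k ≥ 1.

t_k = -2^{k+1} − 2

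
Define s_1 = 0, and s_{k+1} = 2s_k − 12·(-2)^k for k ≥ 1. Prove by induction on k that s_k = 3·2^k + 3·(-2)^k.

Base case: s_1 = 0, and 3·2^1 + 3·(-2)^1 = 6 − 6 = 0.
Assume s_j = 3·2^j + 3·(-2)^j for some j ≥ 1.
Then s_{j+1} = 2s_j − 12·(-2)^j = 2·(3·2^j + 3·(-2)^j) − 12·(-2)^j = 3·2^{j+1} + 6·(-2)^j − 12·(-2)^j = 3·2^{j+1} − 6·(-2)^j = 3·2^{j+1} + 3·(-2)^{j+1}.
Hence s_k = 3·2^k + 3·(-2)^k for every k ≥ 1, by induction.

s_k = 3·2^k + 3·(-2)^k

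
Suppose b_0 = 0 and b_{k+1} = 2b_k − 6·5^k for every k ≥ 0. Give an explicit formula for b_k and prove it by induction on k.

Claim: b_k = 2·2^k − 2·5^k.

Base case: b_0 = 0, and 2·2^0 − 2·5^0 = 2 − 2 = 0.
Assume b_r = 2·2^r − 2·5^r for some r ≥ 0.
Then b_{r+1} = 2b_r − 6·5^r = 2·(2·2^r − 2·5^r) − 6·5^r = 2·2^{r+1} − 4·5^r − 6·5^r = 2·2^{r+1} − 10·5^r = 2·2^{r+1} − 2·5^{r+1}.
Hence b_k = 2·2^k − 2·5^k for every k ≥ 0, by induction.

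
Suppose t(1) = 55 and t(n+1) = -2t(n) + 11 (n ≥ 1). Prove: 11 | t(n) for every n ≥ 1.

Base case: t(1) = 55 = 11·5, so 11 | t(1).
Assume 11 | t(j), so t(j) = 11s for some integer s.
Then t(j+1) = -2t(j) + 11 = -2·(11s) + 11 = 11(-2s + 1), so 11 | t(j+1).
Hence 11 | t(n) for every n ≥ 1, by induction.

11 | t(n)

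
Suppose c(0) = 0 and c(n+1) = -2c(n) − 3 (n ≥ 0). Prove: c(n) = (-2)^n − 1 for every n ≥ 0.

Base case: c(0) = 0, and (-2)^0 − 1 = 1 − 1 = 0.
Assume c(r) = (-2)^r − 1 for some r ≥ 0.
Then c(r+1) = -2c(r) − 3 = -2·((-2)^r − 1) − 3 = -2·(-2)^r + 2 − 3 = (-2)^{r+1} − 1.
By induction, c(n) = (-2)^n − 1 for all n ≥ 0.

c(n) = (-2)^n − 1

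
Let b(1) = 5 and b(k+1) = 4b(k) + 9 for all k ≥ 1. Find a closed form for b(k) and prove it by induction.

Claim: b(k) = 2·4^k − 3.

Base case: b(1) = 5, and 2·4^1 − 3 = 8 − 3 = 5.
Assume b(j) = 2·4^j − 3 for some j ≥ 1.
Then b(j+1) = 4b(j) + 9 = 4·(2·4^j − 3) + 9 = 8·4^j − 12 + 9 = 2·4^{j+1} − 3.
So the formula holds for j+1, and by induction b(k) = 2·4^k − 3 for all k ≥ 1.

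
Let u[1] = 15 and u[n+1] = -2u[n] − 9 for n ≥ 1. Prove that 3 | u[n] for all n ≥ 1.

Base case: u[1] = 15 = 3·5, so 3 | u[1].
Assume 3 | u[k], so u[k] = 3t for some integer t.
Then u[k+1] = -2u[k] − 9 = -2·(3t) − 9 = 3(-2t − 3), so 3 | u[k+1].
So the property holds for k+1, and by induction 3 | u[n] for all n ≥ 1.

3 | u[n]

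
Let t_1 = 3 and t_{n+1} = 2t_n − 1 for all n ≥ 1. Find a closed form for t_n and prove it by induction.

Claim: t_n = 2^n + 1.

Base case: t_1 = 3, and 2^1 + 1 = 2 + 1 = 3.
Assume t_r = 2^r + 1 for some r ≥ 1.
Then t_{r+1} = 2t_r − 1 = 2·(2^r + 1) − 1 = 2^{r+1} + 2 − 1 = 2^{r+1} + 1.
So the formula holds for r+1, and by induction t_n = 2^n + 1 for all n ≥ 1.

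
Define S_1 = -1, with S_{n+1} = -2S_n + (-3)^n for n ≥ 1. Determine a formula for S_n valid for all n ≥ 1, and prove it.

Claim: S_n = 2·(-2)^n − (-3)^n.

Base case: S_1 = -1, and 2·(-2)^1 − (-3)^1 = -4 + 3 = -1.
Assume S_j = 2·(-2)^j − (-3)^j for some j ≥ 1.
Then S_{j+1} = -2S_j + (-3)^j = -2·(2·(-2)^j − (-3)^j) + (-3)^j = 2·(-2)^{j+1} + 2·(-3)^j + (-3)^j = 2·(-2)^{j+1} + 3·(-3)^j = 2·(-2)^{j+1} − (-3)^{j+1}.
Hence S_n = 2·(-2)^n − (-3)^n for every n ≥ 1, by induction.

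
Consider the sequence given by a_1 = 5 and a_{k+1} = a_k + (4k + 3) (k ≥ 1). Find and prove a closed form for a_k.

Claim: a_k = 2k^2 + k + 2.

Base case: a_1 = 5, and 2·1^2 + 1 + 2 = 5.
Assume a_j = 2j^2 + j + 2.
Then a_{j+1} = a_j + (4j + 3) = (2j^2 + j + 2) + (4j + 3) = 2j^2 + 5j + 5,
and 2·(j+1)^2 + (j+1) + 2 = 2j^2 + 5j + 5.
Hence a_k = 2k^2 + k + 2 for every k ≥ 1, by induction.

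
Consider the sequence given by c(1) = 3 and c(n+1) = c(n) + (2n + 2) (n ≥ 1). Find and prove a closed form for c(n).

Claim: c(n) = n^2 + n + 1.

Base case: c(1) = 3, and 1^2 + 1 + 1 = 3.
Assume c(k) = k^2 + k + 1.
Then c(k+1) = c(k) + (2k + 2) = (k^2 + k + 1) + (2k + 2) = k^2 + 3k + 3,
and (k+1)^2 + (k+1) + 1 = k^2 + 3k + 3.
By induction, c(n) = n^2 + n + 1 for all n ≥ 1.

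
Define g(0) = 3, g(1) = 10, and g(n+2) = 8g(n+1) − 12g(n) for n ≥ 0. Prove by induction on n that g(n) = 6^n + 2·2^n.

Base cases: g(0) = 3 and 6^0 + 2·2^0 = 3; g(1) = 10 and 6^1 + 2·2^1 = 10.
Assume g(i) = 6^i + 2·2^i for all 0 ≤ i ≤ j, where j ≥ 1.
Then g(j+1) = 8g(j) − 12g(j−1) = 8·(6^j + 2·2^j) − 12·(6^{j−1} + 2·2^{j−1}) = (8·6 − 12)6^{j−1} + 2·(8·2 − 12)2^{j−1} = 36·6^{j−1} + 8·2^{j−1} = 6^{j+1} + 2·2^{j+1}.
This completes the inductive step, so g(n) = 6^n + 2·2^n for all n ≥ 0.

g(n) = 6^n + 2·2^n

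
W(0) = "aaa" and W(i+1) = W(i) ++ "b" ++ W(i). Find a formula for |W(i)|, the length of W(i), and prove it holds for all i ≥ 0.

Claim: |W(i)| = 2^{i+2} − 1.

Base case: |W(0)| = 3, and 2^{0+2} − 1 = 3.
Assume |W(k)| = 2^{k+2} − 1.
Then |W(k+1)| = |W(k)| + 1 + |W(k)| = 2|W(k)| + 1 = 2(2^{k+2} − 1) + 1 = 2^{k+3} − 2 + 1 = 2^{k+3} − 1.
So the formula holds for k+1, and by induction |W(i)| = 2^{i+2} − 1 for all i ≥ 0.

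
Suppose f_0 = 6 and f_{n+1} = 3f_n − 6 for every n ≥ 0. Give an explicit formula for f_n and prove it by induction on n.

Claim: f_n = 3^{n+1} + 3.

Base case: f_0 = 6, and 3^{0+1} + 3 = 3 + 3 = 6.
Assume f_m = 3^{m+1} + 3 for some m ≥ 0.
Then f_{m+1} = 3f_m − 6 = 3·(3^{m+1} + 3) − 6 = 3^{m+2} + 9 − 6 = 3^{m+2} + 3.
So the formula holds for m+1, and by induction f_n = 3^{n+1} + 3 for all n ≥ 0.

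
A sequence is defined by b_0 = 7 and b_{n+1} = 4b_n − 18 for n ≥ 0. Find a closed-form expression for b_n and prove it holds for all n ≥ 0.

Claim: b_n = 4^n + 6.

Base case: b_0 = 7, and 4^0 + 6 = 1 + 6 = 7.
Assume b_k = 4^k + 6 for some k ≥ 0.
Then b_{k+1} = 4b_k − 18 = 4·(4^k + 6) − 18 = 4^{k+1} + 24 − 18 = 4^{k+1} + 6.
Hence b_n = 4^n + 6 for every n ≥ 0, by induction.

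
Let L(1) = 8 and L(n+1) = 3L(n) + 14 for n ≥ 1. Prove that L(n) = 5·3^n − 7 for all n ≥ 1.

Base case: L(1) = 8, and 5·3^1 − 7 = 15 − 7 = 8.
Assume L(m) = 5·3^m − 7 for some m ≥ 1.
Then L(m+1) = 3L(m) + 14 = 3·(5·3^m − 7) + 14 = 15·3^m − 21 + 14 = 5·3^{m+1} − 7.
Hence L(n) = 5·3^n − 7 for every n ≥ 1, by induction.

L(n) = 5·3^n − 7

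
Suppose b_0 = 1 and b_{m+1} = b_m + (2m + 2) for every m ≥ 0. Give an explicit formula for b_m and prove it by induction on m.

Claim: b_m = m^2 + m + 1.

Base case: b_0 = 1, and 0^2 + 0 + 1 = 1.
Assume b_k = k^2 + k + 1.
Then b_{k+1} = b_k + (2k + 2) = (k^2 + k + 1) + (2k + 2) = k^2 + 3k + 3,
and (k+1)^2 + (k+1) + 1 = k^2 + 3k + 3.
By induction, b_m = m^2 + m + 1 for all m ≥ 0.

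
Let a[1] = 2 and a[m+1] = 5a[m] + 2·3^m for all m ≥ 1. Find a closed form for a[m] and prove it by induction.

Claim: a[m] = 5^m − 3^m.

Base case: a[1] = 2, and 5^1 − 3^1 = 5 − 3 = 2.
Assume a[k] = 5^k − 3^k for some k ≥ 1.
Then a[k+1] = 5a[k] + 2·3^k = 5·(5^k − 3^k) + 2·3^k = 5^{k+1} − 5·3^k + 2·3^k = 5^{k+1} − 3·3^k = 5^{k+1} − 3^{k+1}.
So the formula holds for k+1, and by induction a[m] = 5^m − 3^m for all m ≥ 1.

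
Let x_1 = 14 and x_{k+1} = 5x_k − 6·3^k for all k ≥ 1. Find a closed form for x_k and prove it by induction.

Claim: x_k = 5^k + 3·3^k.

Base case: x_1 = 14, and 5^1 + 3·3^1 = 5 + 9 = 14.
Assume x_m = 5^m + 3·3^m for some m ≥ 1.
Then x_{m+1} = 5x_m − 6·3^m = 5·(5^m + 3·3^m) − 6·3^m = 5^{m+1} + 15·3^m − 6·3^m = 5^{m+1} + 9·3^m = 5^{m+1} + 3·3^{m+1}.
Hence x_k = 5^k + 3·3^k for every k ≥ 1, by induction.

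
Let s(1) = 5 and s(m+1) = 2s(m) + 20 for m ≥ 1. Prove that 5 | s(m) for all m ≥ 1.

Base case: s(1) = 5 = 5·1, so 5 | s(1).
Assume 5 | s(k), so s(k) = 5t for some integer t.
Then s(k+1) = 2s(k) + 20 = 2·(5t) + 20 = 5(2t + 4), so 5 | s(k+1).
By induction, 5 | s(m) for all m ≥ 1.

5 | s(m)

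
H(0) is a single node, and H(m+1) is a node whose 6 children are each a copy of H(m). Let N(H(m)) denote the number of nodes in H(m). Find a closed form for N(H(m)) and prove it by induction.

Claim: N(H(m)) = (6^{m+1} − 1)/5.

Base case: N(H(0)) = 1, and (6^{0+1} − 1)/5 = 1.
Assume N(H(j)) = (6^{j+1} − 1)/5.
Then N(H(j+1)) = 1 + 6N(H(j)) = 1 + 6·(6^{j+1} − 1)/5 = 1 + (6^{j+2} − 6)/5 = (5 + 6^{j+2} − 6)/5 = (6^{j+2} − 1)/5.
Hence N(H(m)) = (6^{m+1} − 1)/5 for every m ≥ 0, by induction.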